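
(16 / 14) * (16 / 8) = 16 / 7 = 2.29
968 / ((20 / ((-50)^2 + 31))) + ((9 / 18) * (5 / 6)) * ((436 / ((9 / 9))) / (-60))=22049527 / 180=122497.37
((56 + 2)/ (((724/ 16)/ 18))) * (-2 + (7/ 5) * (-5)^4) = 3645648/ 181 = 20141.70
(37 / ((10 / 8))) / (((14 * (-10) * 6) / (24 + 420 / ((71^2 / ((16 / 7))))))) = -751988 / 882175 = -0.85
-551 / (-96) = 551 / 96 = 5.74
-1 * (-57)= 57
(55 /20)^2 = 121 /16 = 7.56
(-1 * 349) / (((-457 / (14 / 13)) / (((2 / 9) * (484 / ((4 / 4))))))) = 4729648 / 53469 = 88.46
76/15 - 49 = -659/15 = -43.93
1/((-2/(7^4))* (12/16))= -4802/3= -1600.67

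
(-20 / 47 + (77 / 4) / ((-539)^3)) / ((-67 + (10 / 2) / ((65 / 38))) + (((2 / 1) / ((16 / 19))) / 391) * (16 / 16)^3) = 1653924909962 / 249025604636193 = 0.01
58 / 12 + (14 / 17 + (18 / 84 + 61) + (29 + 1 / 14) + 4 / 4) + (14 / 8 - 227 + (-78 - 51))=-367435 / 1428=-257.31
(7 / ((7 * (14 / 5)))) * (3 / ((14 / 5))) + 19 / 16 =1231 / 784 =1.57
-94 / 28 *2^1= -47 / 7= -6.71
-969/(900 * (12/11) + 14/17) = -181203/183754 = -0.99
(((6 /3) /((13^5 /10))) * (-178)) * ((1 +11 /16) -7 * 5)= 18245 /57122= 0.32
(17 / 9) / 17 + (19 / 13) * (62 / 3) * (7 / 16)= 13.33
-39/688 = -0.06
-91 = -91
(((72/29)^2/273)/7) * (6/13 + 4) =3456/240149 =0.01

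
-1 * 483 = -483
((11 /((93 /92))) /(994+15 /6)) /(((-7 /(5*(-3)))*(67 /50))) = 0.02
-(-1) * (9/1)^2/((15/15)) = 81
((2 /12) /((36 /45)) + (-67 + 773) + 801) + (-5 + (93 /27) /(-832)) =11248505 /7488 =1502.20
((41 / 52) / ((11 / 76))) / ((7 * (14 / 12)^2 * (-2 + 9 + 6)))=28044 / 637637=0.04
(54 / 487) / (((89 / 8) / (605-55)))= 237600 / 43343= 5.48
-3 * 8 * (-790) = 18960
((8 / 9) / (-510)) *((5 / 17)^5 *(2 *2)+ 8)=-5053936 / 362063535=-0.01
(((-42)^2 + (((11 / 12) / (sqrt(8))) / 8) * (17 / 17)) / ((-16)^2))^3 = 7570831050035 * sqrt(2) / 474989023199232 + 11241537029499 / 34359738368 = 327.19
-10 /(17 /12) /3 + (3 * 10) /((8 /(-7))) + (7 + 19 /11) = -14867 /748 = -19.88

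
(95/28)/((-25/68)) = -323/35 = -9.23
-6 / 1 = -6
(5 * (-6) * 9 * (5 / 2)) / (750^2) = -3 / 2500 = -0.00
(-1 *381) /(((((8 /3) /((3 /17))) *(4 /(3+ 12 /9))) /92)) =-341757 /136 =-2512.92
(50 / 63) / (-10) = -5 / 63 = -0.08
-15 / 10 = -3 / 2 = -1.50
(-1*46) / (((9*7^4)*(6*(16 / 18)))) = -23 / 57624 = -0.00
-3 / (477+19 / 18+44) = -54 / 9397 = -0.01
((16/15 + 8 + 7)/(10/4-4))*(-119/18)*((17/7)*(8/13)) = 557192/5265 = 105.83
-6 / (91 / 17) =-102 / 91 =-1.12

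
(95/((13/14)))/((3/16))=545.64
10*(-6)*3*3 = -540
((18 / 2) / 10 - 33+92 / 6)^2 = 253009 / 900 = 281.12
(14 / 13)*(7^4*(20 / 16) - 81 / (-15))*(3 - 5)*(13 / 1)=-420931 / 5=-84186.20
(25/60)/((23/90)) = 75/46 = 1.63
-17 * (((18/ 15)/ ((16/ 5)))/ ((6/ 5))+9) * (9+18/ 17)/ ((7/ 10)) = -2274.91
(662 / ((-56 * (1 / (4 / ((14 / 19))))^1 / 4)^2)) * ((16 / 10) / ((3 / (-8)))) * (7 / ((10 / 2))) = -15294848 / 25725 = -594.55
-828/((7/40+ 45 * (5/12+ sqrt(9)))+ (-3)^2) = -33120/6517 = -5.08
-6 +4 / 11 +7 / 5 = -233 / 55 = -4.24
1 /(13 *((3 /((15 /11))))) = 5 /143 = 0.03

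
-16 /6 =-2.67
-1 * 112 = -112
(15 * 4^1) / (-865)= -12 / 173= -0.07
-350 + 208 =-142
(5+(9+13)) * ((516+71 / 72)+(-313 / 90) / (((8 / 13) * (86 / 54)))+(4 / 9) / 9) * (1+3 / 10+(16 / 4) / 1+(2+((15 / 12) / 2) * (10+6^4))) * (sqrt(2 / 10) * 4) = 2356637787413 * sqrt(5) / 258000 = 20424815.08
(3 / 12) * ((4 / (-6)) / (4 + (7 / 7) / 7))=-7 / 174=-0.04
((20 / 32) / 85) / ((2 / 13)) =13 / 272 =0.05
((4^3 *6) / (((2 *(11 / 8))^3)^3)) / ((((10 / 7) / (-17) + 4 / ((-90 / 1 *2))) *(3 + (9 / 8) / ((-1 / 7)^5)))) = 1437471866880 / 67637722442491927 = 0.00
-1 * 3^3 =-27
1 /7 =0.14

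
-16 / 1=-16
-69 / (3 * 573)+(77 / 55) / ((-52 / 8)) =-0.26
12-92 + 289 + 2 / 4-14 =391 / 2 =195.50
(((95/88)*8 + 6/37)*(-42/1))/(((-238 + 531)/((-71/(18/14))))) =24916598/357753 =69.65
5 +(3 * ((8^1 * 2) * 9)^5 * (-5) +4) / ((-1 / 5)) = 4643802316785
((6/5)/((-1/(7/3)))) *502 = -7028/5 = -1405.60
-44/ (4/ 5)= -55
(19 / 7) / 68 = 19 / 476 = 0.04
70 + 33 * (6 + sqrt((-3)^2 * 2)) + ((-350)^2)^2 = 15006250408.01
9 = 9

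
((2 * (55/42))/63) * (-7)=-55/189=-0.29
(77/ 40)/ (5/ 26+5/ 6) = 3003/ 1600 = 1.88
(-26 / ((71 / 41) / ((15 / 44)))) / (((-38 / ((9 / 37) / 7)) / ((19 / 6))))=23985 / 1618232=0.01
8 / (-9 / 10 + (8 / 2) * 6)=80 / 231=0.35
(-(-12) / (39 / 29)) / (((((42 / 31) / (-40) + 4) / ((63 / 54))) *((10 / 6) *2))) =25172 / 31967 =0.79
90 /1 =90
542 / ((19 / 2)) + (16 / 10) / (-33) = 178708 / 3135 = 57.00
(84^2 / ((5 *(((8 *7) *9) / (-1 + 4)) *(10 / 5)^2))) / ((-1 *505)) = -21 / 5050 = -0.00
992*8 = 7936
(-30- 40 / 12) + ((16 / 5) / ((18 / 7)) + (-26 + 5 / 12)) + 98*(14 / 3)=71939 / 180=399.66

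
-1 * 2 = -2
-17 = -17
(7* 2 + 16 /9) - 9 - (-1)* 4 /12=64 /9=7.11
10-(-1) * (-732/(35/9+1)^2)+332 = 150705/484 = 311.37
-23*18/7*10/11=-4140/77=-53.77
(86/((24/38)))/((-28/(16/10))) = -817/105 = -7.78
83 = 83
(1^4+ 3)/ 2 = 2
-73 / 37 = -1.97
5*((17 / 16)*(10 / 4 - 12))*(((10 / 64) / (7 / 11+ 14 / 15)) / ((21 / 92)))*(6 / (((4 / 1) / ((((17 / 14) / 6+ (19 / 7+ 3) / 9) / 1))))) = -2155338625 / 77973504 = -27.64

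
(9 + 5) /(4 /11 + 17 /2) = 308 /195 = 1.58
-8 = -8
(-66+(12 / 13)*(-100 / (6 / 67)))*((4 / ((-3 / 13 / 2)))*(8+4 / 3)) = 3193792 / 9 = 354865.78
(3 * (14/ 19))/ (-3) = -14/ 19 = -0.74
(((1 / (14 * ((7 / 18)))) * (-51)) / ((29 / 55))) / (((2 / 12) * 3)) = -35.53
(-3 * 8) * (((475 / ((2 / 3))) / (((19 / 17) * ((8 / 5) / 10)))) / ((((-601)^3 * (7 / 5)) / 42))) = 0.01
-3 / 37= -0.08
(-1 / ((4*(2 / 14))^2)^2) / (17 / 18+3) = -21609 / 9088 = -2.38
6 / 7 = 0.86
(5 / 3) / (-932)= -5 / 2796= -0.00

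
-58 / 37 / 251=-58 / 9287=-0.01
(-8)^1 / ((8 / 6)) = -6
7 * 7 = 49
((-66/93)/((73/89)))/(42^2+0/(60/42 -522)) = -979/1995966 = -0.00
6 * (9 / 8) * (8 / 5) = 54 / 5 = 10.80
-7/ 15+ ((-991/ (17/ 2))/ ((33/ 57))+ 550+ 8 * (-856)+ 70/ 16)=-145758377/ 22440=-6495.47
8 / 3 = 2.67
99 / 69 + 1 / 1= 56 / 23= 2.43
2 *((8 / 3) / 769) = 0.01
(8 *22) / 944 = 11 / 59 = 0.19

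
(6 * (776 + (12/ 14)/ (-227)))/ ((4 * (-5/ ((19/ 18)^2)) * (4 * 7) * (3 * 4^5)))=-222566969/ 73806888960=-0.00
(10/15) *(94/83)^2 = 17672/20667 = 0.86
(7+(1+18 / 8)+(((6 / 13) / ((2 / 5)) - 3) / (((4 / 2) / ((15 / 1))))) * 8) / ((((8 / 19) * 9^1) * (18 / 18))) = -99313 / 3744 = -26.53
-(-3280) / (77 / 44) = 1874.29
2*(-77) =-154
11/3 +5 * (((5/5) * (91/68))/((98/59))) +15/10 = 26261/2856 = 9.20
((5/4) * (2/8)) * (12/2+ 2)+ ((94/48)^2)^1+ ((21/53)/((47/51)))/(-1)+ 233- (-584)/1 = 1180717435/1434816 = 822.91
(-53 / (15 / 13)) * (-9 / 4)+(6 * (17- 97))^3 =-2211837933 / 20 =-110591896.65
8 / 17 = 0.47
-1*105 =-105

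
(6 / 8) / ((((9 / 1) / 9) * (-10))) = -3 / 40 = -0.08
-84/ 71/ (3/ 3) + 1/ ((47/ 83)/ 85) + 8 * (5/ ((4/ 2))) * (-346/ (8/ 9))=-25481588/ 3337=-7636.08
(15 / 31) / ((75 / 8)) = 8 / 155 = 0.05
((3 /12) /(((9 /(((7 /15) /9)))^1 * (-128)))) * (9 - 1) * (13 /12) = -91 /933120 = -0.00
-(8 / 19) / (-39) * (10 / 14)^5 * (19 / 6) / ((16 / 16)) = 12500 / 1966419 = 0.01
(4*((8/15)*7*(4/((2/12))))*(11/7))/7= 2816/35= 80.46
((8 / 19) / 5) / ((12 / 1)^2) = 1 / 1710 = 0.00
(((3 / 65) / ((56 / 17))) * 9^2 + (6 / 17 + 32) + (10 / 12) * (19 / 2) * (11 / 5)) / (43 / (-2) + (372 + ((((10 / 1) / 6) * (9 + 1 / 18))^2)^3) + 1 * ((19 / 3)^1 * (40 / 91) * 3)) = 9762904375003944 / 2266831068761376739255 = 0.00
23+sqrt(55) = 30.42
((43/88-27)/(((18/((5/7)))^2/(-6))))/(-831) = -58325/193496688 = -0.00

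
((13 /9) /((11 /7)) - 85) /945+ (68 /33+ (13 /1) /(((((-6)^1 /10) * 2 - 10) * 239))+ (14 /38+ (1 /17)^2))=2297062168897 /982214485560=2.34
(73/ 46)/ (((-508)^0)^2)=73/ 46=1.59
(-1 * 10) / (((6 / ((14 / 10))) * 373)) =-7 / 1119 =-0.01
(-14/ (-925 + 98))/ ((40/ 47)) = 329/ 16540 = 0.02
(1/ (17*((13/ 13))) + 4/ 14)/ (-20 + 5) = -41/ 1785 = -0.02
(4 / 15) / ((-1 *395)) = -4 / 5925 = -0.00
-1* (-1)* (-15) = -15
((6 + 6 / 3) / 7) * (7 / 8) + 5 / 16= 21 / 16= 1.31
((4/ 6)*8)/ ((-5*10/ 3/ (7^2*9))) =-3528/ 25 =-141.12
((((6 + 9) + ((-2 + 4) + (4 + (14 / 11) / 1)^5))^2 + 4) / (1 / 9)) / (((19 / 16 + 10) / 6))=80840597.86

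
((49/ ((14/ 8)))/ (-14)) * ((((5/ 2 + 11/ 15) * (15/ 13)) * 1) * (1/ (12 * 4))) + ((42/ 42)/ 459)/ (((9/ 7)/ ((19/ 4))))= -126653/ 859248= -0.15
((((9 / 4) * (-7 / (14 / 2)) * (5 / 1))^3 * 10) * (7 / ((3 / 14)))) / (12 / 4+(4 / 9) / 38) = -254512125 / 1648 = -154436.97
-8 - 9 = -17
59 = 59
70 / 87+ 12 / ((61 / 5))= 9490 / 5307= 1.79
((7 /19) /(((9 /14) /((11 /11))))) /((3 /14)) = 1372 /513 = 2.67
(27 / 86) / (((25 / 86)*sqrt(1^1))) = 27 / 25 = 1.08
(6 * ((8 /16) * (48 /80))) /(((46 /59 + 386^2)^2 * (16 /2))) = 3481 /343459290916000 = 0.00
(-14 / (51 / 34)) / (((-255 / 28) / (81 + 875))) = 749504 / 765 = 979.74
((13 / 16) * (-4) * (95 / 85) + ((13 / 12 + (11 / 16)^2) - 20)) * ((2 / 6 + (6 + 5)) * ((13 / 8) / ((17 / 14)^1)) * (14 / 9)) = -183601873 / 352512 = -520.84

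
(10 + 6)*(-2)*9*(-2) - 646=-70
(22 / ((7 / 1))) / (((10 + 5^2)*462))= 0.00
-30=-30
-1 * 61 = -61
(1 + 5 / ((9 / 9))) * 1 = 6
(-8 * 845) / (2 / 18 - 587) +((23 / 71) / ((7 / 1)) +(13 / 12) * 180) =271131998 / 1312577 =206.56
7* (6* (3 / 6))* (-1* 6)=-126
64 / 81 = 0.79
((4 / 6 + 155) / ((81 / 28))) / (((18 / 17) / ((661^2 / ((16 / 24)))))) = 24281010733 / 729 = 33307284.96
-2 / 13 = -0.15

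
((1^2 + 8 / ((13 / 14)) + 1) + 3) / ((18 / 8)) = 236 / 39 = 6.05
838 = 838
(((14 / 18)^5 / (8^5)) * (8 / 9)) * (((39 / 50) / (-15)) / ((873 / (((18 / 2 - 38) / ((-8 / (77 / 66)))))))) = -44353673 / 22803971751936000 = -0.00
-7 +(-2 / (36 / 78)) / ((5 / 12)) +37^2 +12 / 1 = 6818 / 5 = 1363.60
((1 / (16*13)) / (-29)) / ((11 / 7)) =-7 / 66352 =-0.00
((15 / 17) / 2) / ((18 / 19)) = 95 / 204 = 0.47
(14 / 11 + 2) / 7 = 36 / 77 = 0.47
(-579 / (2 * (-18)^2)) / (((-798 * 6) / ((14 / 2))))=193 / 147744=0.00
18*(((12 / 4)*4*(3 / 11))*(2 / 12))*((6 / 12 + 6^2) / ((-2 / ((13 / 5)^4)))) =-56293731 / 6875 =-8188.18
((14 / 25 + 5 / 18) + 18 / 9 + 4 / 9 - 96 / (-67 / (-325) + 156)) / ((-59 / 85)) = -1036028603 / 269572770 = -3.84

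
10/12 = 5/6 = 0.83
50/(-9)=-50/9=-5.56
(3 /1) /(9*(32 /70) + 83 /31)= 3255 /7369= 0.44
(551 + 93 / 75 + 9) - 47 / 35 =97982 / 175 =559.90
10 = 10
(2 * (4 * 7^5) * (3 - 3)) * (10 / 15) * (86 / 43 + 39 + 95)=0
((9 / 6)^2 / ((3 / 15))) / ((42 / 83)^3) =2858935 / 32928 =86.82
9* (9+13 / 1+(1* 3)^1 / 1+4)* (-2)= -522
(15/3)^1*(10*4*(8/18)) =800/9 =88.89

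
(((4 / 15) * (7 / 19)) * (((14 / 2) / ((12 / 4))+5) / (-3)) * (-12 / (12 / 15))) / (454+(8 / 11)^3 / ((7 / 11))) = 260876 / 32921775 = 0.01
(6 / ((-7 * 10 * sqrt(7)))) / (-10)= 3 * sqrt(7) / 2450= 0.00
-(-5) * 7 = 35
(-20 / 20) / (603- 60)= -1 / 543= -0.00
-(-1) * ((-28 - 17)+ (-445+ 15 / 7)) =-3415 / 7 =-487.86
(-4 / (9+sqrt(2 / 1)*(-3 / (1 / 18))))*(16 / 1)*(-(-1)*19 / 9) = 1216 / 5751+2432*sqrt(2) / 1917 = 2.01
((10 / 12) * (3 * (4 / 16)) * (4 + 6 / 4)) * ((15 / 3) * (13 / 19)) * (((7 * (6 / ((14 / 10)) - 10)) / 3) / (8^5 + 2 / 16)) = -1100 / 229881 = -0.00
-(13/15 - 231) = 3452/15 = 230.13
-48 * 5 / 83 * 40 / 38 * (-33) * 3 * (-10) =-4752000 / 1577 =-3013.32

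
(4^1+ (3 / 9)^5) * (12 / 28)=1.72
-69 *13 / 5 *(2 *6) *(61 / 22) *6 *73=-143796276 / 55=-2614477.75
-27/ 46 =-0.59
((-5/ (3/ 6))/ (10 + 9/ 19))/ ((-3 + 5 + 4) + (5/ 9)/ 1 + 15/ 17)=-14535/ 113231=-0.13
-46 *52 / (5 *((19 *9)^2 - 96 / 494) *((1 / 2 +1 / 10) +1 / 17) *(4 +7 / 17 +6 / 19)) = -405526823 / 77201078031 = -0.01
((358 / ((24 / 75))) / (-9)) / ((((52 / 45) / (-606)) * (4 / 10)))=33898125 / 208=162971.75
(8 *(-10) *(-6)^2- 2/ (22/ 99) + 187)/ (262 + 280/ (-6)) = -4053/ 323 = -12.55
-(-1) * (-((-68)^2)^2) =-21381376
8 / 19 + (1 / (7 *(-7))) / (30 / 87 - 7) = 76207 / 179683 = 0.42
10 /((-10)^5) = -1 /10000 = -0.00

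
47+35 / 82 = 3889 / 82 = 47.43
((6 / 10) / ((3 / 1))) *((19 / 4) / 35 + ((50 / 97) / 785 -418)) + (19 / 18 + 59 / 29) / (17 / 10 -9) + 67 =-3452073192637 / 203110695900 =-17.00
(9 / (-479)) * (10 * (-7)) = 630 / 479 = 1.32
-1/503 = -0.00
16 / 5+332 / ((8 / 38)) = 7901 / 5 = 1580.20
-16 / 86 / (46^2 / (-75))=150 / 22747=0.01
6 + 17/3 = 35/3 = 11.67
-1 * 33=-33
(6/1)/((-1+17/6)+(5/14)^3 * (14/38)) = 134064/41339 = 3.24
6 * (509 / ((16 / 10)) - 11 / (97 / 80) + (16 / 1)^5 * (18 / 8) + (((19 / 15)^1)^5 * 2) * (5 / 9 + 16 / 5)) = 62571181488976387 / 4419562500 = 14157777.27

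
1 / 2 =0.50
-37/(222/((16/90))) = -4/135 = -0.03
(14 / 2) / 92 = 7 / 92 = 0.08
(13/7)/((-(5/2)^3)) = -104/875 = -0.12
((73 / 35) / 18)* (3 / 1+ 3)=73 / 105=0.70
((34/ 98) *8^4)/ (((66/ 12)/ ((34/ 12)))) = 1183744/ 1617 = 732.06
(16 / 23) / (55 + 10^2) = 16 / 3565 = 0.00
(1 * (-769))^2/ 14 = 591361/ 14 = 42240.07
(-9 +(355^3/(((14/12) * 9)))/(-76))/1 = -44746057/798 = -56072.75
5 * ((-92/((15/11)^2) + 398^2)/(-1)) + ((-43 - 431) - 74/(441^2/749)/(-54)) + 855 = -2968276494632/3750705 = -791391.62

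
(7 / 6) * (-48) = -56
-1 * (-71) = 71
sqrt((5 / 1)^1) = sqrt(5) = 2.24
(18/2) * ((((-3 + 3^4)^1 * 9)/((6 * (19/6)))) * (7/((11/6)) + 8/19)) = 1409.66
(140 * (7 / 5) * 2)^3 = 60236288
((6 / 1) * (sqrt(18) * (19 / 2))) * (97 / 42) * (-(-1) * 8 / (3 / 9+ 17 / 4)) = 265392 * sqrt(2) / 385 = 974.86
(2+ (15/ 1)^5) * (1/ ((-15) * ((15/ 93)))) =-23540687/ 75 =-313875.83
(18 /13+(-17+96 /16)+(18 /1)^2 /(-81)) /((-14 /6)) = 531 /91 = 5.84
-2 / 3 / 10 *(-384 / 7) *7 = 128 / 5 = 25.60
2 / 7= 0.29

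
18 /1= 18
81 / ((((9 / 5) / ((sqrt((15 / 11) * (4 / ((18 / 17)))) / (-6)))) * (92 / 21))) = -105 * sqrt(5610) / 2024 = -3.89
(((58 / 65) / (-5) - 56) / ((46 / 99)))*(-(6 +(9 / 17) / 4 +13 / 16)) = 839.67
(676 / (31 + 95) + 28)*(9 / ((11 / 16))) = 436.78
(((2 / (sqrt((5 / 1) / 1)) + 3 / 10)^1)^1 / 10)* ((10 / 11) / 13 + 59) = 25341 / 14300 + 8447* sqrt(5) / 3575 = 7.06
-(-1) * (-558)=-558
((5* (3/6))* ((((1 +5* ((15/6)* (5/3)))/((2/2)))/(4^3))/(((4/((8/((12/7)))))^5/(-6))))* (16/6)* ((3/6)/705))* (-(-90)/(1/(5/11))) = -55042925/64323072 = -0.86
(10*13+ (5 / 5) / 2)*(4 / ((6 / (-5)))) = -435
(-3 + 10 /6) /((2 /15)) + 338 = 328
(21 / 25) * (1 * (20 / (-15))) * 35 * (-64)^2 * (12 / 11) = -9633792 / 55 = -175159.85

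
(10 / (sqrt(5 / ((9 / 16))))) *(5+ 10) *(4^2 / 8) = 100.62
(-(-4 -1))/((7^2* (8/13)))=65/392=0.17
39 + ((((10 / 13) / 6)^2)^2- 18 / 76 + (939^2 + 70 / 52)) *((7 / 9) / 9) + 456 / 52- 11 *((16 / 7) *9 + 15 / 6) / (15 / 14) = 1353108733444886 / 17801928495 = 76009.11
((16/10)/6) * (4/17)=16/255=0.06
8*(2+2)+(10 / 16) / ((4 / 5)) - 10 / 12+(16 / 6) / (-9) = 31.65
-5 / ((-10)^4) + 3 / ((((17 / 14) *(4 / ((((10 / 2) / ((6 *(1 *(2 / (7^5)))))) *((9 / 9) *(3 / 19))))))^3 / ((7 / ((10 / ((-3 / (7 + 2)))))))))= -35621547456447760963 / 4313378176000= -8258387.28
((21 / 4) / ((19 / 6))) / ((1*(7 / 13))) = 117 / 38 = 3.08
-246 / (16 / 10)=-615 / 4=-153.75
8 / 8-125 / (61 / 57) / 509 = 23924 / 31049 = 0.77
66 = 66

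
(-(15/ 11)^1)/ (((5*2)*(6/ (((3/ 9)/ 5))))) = -0.00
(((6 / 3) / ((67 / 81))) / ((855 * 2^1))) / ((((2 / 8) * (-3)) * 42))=-0.00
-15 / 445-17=-1516 / 89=-17.03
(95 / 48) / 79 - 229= -868273 / 3792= -228.97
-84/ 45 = -28/ 15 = -1.87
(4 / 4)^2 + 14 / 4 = 9 / 2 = 4.50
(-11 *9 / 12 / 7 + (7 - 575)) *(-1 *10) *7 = 79685 / 2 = 39842.50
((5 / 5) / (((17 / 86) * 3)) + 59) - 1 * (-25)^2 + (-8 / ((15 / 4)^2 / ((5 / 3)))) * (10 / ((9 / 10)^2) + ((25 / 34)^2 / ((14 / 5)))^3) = -41719449843344905 / 72426320588916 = -576.03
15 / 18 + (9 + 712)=4331 / 6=721.83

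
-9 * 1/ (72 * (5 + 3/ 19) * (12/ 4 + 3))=-19/ 4704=-0.00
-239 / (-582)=239 / 582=0.41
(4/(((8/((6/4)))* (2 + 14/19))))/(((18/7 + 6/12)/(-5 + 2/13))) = -25137/58136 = -0.43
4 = 4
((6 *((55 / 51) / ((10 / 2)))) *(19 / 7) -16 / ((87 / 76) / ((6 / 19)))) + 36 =121126 / 3451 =35.10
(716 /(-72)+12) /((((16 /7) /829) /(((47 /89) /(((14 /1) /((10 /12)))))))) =7208155 /307584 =23.43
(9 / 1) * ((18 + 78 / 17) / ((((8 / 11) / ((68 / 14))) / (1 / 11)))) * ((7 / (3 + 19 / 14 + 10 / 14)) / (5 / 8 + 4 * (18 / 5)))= 483840 / 42671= 11.34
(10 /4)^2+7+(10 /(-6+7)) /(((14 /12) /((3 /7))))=16.92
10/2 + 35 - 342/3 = -74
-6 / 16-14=-115 / 8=-14.38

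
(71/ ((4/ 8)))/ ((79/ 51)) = 7242/ 79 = 91.67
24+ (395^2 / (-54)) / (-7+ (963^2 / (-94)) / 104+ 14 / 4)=277151456 / 5192559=53.37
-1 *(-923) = 923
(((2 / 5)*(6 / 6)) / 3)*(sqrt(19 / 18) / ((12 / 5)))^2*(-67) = -1.64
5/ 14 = 0.36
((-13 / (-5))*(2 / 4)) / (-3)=-13 / 30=-0.43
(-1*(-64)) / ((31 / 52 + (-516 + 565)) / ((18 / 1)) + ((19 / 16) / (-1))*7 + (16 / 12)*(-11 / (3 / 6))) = -119808 / 65315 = -1.83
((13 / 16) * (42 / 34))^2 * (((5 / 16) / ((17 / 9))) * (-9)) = -30184245 / 20123648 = -1.50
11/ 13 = 0.85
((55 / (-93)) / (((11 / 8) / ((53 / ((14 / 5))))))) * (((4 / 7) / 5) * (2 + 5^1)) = -4240 / 651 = -6.51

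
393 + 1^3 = 394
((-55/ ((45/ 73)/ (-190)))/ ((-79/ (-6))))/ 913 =27740/ 19671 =1.41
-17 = -17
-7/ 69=-0.10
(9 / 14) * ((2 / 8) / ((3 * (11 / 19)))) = 57 / 616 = 0.09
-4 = -4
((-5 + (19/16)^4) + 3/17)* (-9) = 28426455/1114112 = 25.51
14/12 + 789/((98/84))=28453/42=677.45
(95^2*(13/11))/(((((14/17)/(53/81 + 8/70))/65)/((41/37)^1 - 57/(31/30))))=-500410842991475/14307678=-34974986.37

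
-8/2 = -4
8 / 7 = 1.14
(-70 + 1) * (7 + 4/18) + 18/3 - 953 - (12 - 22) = -4306/3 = -1435.33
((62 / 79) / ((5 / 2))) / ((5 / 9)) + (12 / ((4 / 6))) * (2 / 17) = 90072 / 33575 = 2.68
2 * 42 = 84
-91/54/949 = -7/3942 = -0.00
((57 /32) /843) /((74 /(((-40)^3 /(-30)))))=1900 /31191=0.06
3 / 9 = 1 / 3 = 0.33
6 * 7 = 42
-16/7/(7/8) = -128/49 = -2.61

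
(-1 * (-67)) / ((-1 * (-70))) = 67 / 70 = 0.96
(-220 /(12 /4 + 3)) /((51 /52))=-5720 /153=-37.39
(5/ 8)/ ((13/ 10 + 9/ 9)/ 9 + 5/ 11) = 2475/ 2812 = 0.88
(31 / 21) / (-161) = -31 / 3381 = -0.01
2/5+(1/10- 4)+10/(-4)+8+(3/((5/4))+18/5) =8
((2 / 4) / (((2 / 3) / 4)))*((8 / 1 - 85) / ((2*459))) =-77 / 306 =-0.25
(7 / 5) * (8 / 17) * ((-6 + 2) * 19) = -4256 / 85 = -50.07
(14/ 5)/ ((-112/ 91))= -91/ 40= -2.28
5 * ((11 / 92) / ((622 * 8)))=55 / 457792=0.00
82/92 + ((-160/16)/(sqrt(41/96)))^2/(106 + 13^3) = 4312943/4343458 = 0.99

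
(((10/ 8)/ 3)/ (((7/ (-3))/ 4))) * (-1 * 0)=0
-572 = -572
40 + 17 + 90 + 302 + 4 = 453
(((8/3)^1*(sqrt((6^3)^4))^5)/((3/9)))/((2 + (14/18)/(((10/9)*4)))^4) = 55896220689884187281326080000/707281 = 79029721835994728094386.93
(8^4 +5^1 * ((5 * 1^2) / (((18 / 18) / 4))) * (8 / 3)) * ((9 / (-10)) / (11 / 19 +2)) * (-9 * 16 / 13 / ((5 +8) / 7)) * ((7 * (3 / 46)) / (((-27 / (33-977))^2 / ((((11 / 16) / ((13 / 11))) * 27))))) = 20110251853824 / 252655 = 79595701.07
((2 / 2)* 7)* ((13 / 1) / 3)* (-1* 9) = -273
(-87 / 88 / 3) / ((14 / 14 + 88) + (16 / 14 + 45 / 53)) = -0.00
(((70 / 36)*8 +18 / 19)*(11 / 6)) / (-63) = -15521 / 32319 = -0.48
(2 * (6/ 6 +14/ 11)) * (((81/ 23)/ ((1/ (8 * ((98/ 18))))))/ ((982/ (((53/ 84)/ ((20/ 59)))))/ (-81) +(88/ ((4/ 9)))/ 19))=141486118200/ 792960443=178.43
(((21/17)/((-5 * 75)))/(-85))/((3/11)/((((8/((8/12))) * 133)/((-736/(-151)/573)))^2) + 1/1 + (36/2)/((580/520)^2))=25726126223596842351/10268384775395931104760625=0.00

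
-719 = -719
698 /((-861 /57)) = -13262 /287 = -46.21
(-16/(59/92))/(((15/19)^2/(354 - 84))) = -3188352/295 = -10807.97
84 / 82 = 42 / 41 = 1.02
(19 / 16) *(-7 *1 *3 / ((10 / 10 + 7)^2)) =-399 / 1024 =-0.39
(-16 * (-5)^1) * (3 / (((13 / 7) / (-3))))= -5040 / 13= -387.69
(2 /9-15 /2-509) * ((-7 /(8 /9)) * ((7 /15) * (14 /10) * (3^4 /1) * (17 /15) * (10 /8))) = 487687347 /1600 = 304804.59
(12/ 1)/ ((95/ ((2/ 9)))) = 8/ 285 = 0.03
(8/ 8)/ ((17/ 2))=2/ 17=0.12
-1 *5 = -5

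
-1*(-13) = 13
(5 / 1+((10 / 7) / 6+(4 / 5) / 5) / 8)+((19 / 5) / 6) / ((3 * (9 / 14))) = 609883 / 113400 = 5.38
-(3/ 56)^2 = -9/ 3136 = -0.00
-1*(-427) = 427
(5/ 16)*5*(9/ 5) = 2.81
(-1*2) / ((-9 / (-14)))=-28 / 9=-3.11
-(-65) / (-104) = -5 / 8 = -0.62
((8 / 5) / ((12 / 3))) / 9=2 / 45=0.04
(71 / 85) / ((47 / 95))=1349 / 799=1.69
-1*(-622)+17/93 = 57863/93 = 622.18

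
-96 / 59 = -1.63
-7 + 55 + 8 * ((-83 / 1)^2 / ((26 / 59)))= 1626428 / 13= 125109.85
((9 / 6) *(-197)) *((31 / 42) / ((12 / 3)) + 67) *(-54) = 60035553 / 56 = 1072063.45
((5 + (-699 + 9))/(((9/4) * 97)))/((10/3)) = -274/291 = -0.94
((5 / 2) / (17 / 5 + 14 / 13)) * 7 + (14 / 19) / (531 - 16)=22269023 / 5694870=3.91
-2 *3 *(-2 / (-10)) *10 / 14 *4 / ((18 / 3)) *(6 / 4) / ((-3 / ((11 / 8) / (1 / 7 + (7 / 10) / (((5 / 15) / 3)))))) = 5 / 82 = 0.06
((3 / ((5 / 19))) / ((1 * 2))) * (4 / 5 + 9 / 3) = 1083 / 50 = 21.66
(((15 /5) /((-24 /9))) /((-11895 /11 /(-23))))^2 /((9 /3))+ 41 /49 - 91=-4445198401877 /49301761600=-90.16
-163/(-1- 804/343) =55909/1147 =48.74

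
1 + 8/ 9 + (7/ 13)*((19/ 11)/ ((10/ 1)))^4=32364820223/ 17129970000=1.89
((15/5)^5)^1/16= 15.19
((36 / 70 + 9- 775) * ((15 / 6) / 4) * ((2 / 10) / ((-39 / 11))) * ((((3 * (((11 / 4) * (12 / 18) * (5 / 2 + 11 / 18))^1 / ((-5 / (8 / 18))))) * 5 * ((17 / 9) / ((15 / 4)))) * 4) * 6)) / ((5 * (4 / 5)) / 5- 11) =103738624 / 426465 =243.25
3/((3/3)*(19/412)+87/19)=23484/36205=0.65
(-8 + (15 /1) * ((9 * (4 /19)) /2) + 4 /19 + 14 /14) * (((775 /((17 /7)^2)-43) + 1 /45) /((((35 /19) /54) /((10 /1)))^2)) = 3992604528816 /70805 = 56388737.08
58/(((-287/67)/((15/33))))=-19430/3157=-6.15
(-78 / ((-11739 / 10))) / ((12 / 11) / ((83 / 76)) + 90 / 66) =18260 / 649257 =0.03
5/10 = 1/2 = 0.50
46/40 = 23/20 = 1.15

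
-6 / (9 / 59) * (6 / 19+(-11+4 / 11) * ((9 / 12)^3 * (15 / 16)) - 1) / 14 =13.74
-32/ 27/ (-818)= 16/ 11043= 0.00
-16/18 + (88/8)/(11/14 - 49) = -754/675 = -1.12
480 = 480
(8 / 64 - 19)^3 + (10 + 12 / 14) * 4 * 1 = -23945009 / 3584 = -6681.09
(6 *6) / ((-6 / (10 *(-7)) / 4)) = 1680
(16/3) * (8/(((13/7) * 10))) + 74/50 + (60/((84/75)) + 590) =4418156/6825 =647.35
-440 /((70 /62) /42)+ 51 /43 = -703773 /43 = -16366.81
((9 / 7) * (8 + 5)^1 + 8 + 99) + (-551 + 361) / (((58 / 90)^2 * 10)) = 458981 / 5887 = 77.97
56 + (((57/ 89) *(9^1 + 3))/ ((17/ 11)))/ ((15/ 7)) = 441196/ 7565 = 58.32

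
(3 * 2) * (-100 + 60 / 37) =-21840 / 37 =-590.27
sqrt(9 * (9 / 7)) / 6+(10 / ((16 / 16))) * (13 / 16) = 3 * sqrt(7) / 14+65 / 8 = 8.69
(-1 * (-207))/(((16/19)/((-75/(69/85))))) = -363375/16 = -22710.94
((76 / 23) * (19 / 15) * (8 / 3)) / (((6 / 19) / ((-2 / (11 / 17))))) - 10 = -4072846 / 34155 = -119.25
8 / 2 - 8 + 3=-1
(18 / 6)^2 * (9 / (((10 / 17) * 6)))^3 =1193859 / 8000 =149.23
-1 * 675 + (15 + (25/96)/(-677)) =-42894745/64992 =-660.00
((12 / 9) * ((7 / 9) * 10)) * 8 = 2240 / 27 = 82.96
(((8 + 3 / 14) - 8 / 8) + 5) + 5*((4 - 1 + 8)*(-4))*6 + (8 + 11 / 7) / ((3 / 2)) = -54659 / 42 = -1301.40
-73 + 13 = -60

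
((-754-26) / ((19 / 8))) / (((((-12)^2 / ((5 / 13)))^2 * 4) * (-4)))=125 / 853632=0.00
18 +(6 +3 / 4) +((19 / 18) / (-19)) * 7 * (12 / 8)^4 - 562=-17255 / 32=-539.22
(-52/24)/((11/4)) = -26/33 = -0.79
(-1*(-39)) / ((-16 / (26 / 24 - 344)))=53495 / 64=835.86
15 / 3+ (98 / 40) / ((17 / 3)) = 1847 / 340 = 5.43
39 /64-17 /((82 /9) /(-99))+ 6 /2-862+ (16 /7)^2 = -85946193 /128576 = -668.45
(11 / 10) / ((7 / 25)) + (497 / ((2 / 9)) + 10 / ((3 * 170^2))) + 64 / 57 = 2584755443 / 1153110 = 2241.55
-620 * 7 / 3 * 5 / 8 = -5425 / 6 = -904.17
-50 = -50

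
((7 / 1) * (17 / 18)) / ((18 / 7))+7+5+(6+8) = 28.57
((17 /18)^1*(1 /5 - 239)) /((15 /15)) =-3383 /15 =-225.53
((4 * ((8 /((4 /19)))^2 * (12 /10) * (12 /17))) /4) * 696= 72361728 /85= 851314.45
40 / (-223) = -40 / 223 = -0.18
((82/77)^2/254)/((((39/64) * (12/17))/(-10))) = -9144640/88099011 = -0.10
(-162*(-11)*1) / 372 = 297 / 62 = 4.79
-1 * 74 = -74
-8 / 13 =-0.62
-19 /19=-1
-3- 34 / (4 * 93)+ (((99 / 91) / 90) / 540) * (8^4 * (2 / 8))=-11685829 / 3808350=-3.07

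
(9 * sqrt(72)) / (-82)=-27 * sqrt(2) / 41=-0.93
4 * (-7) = -28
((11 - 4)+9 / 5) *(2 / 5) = 88 / 25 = 3.52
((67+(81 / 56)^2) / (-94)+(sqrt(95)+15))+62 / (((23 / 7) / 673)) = sqrt(95)+86197817289 / 6780032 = 12723.23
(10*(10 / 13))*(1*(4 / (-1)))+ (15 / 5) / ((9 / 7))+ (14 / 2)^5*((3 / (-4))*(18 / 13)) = -1363585 / 78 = -17481.86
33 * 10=330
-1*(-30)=30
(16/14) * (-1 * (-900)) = 7200/7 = 1028.57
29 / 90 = 0.32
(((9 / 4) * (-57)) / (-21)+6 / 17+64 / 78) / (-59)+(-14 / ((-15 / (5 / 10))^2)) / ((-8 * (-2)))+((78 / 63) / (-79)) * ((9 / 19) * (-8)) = -64099780411 / 986405565600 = -0.06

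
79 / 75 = 1.05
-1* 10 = -10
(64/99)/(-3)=-64/297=-0.22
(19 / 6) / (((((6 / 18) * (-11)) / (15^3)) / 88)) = -256500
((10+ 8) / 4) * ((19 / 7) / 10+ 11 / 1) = 7101 / 140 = 50.72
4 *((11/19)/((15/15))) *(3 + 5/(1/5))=1232/19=64.84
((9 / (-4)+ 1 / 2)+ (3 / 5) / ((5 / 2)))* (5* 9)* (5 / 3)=-453 / 4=-113.25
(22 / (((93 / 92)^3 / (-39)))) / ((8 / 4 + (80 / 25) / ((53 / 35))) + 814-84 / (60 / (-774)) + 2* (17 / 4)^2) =-472134108160 / 1101491033823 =-0.43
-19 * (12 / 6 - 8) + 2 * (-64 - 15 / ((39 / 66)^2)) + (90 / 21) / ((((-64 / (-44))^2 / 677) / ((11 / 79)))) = 1088996921 / 11962496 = 91.03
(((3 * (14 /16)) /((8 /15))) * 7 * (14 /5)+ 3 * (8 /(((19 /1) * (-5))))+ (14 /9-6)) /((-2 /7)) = -17576111 /54720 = -321.20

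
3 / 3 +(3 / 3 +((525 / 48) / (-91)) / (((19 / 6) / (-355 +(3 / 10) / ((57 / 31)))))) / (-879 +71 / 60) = 972406873 / 988702468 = 0.98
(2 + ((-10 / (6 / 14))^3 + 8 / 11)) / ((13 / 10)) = -37721900 / 3861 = -9769.98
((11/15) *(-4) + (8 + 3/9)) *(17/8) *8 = 91.80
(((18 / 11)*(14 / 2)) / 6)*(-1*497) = -10437 / 11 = -948.82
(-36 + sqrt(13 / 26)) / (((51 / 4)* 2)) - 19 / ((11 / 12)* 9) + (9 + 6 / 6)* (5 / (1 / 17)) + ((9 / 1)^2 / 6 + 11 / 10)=sqrt(2) / 51 + 2414783 / 2805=860.91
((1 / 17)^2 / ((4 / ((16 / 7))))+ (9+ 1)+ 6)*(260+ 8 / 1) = 8675696 / 2023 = 4288.53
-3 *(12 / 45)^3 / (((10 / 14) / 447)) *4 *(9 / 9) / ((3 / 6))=-534016 / 1875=-284.81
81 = 81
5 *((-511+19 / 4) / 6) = -3375 / 8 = -421.88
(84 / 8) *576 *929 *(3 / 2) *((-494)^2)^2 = 501910812026926848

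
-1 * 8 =-8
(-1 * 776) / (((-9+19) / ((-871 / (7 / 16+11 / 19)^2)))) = 31231802368 / 477405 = 65419.93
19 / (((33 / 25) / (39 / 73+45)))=526300 / 803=655.42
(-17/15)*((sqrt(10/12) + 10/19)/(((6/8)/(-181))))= 24616/171 + 6154*sqrt(30)/135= 393.63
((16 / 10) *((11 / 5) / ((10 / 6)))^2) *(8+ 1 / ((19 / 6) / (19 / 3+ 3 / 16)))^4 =5951930089455009 / 208513600000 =28544.57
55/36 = 1.53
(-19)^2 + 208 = 569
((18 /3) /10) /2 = 3 /10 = 0.30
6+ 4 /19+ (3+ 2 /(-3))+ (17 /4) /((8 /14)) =14575 /912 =15.98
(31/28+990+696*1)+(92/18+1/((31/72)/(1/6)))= 13222633/7812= 1692.61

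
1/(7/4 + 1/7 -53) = -28/1431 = -0.02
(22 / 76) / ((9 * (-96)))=-0.00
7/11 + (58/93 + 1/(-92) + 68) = 6517453/94116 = 69.25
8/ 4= 2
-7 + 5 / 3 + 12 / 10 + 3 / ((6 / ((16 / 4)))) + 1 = -17 / 15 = -1.13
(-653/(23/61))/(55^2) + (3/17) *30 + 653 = 777936664/1182775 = 657.72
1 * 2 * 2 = 4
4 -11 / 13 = 41 / 13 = 3.15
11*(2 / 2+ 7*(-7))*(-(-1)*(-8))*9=38016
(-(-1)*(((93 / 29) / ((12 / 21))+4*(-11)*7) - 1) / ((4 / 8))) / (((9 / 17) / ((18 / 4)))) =-598281 / 116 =-5157.59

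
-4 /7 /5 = -4 /35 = -0.11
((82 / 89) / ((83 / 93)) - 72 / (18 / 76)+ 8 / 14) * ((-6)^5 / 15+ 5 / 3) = 40399777702 / 258545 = 156258.21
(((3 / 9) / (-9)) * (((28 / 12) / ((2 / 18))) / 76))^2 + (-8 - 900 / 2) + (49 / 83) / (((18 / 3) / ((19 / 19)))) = -17781253093 / 38832048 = -457.90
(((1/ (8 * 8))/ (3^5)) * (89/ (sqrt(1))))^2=7921/ 241864704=0.00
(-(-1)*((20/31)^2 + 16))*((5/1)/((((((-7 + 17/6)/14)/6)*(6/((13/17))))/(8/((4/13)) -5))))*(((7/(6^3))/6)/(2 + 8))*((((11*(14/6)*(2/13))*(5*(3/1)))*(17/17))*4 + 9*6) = -4854136/6975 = -695.93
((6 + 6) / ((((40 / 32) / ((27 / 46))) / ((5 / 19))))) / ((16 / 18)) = 1.67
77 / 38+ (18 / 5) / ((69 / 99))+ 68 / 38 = 39247 / 4370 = 8.98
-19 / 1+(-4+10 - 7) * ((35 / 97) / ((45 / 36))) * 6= -2011 / 97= -20.73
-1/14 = -0.07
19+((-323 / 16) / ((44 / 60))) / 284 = 944851 / 49984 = 18.90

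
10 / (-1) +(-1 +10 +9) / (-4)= -29 / 2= -14.50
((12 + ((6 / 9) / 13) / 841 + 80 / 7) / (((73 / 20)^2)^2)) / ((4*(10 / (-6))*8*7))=-5379050000 / 15213420473797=-0.00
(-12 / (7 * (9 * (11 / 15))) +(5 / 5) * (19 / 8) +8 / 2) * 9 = 33903 / 616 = 55.04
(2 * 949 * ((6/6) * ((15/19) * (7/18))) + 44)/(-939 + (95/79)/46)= -129817382/194497167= -0.67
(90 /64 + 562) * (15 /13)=270435 /416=650.08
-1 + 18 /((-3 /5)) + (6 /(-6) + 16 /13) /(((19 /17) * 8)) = -30.97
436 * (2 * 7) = 6104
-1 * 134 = -134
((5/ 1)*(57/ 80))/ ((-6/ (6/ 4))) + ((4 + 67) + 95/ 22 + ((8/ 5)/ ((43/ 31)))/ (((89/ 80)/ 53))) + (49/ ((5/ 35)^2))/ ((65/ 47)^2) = 15762303878647/ 11383028800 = 1384.72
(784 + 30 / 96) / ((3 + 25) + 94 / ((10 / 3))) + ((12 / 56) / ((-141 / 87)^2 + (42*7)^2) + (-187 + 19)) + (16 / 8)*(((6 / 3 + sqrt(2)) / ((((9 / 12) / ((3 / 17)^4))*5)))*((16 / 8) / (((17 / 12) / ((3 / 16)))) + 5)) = -500383483732552837101 / 3248424694383237040 + 19332*sqrt(2) / 7099285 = -154.03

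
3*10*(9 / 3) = 90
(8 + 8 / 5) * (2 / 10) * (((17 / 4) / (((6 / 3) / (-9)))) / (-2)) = 459 / 25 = 18.36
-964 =-964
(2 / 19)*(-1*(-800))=84.21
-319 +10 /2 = -314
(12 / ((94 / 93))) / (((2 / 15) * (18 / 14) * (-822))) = -1085 / 12878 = -0.08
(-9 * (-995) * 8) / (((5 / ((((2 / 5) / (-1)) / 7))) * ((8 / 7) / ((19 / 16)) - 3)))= 544464 / 1355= 401.82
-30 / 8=-15 / 4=-3.75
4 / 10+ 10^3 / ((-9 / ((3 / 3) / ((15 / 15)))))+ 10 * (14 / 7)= -4082 / 45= -90.71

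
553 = 553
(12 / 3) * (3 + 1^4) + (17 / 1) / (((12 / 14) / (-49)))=-5735 / 6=-955.83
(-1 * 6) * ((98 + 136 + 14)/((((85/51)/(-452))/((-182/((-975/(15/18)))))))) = 62773.76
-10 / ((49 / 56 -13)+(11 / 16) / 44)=128 / 155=0.83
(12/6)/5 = 2/5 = 0.40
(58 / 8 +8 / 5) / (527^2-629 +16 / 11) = 1947 / 60962320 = 0.00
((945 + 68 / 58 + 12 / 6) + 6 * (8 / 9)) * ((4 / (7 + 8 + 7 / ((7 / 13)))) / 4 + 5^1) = 3898885 / 812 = 4801.58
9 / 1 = 9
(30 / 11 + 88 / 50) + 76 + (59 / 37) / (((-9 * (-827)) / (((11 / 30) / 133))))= 4864212542107 / 60434554950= 80.49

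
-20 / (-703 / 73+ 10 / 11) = 16060 / 7003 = 2.29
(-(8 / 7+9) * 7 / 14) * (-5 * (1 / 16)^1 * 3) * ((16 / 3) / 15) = 71 / 42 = 1.69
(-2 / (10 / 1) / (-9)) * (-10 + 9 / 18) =-19 / 90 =-0.21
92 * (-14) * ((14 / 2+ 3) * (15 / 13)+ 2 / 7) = -197984 / 13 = -15229.54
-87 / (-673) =87 / 673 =0.13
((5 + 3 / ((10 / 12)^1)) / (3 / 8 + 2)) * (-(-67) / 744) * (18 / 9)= 5762 / 8835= 0.65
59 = 59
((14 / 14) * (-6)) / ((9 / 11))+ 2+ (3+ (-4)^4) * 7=5423 / 3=1807.67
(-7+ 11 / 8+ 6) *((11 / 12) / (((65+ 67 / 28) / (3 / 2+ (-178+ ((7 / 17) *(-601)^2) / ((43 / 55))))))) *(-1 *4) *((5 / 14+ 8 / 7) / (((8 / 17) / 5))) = -106978689895 / 1731008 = -61801.38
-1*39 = -39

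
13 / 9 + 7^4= 21622 / 9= 2402.44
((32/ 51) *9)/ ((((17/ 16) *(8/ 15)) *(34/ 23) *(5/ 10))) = 66240/ 4913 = 13.48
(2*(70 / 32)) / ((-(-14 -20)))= 35 / 272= 0.13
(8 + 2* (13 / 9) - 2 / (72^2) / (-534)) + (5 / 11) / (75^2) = 20723627167 / 1903176000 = 10.89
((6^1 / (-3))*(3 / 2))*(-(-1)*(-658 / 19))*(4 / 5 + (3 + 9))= 126336 / 95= 1329.85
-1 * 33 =-33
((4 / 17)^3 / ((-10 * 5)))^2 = 1024 / 15085980625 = 0.00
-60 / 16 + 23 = 77 / 4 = 19.25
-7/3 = -2.33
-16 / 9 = -1.78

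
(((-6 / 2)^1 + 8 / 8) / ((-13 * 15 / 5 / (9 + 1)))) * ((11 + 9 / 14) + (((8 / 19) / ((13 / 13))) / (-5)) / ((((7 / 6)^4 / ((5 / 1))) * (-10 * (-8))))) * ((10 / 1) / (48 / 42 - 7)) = -106201180 / 10420683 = -10.19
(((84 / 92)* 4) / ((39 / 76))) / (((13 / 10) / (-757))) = -16108960 / 3887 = -4144.32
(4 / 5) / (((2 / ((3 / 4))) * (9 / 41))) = 41 / 30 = 1.37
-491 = -491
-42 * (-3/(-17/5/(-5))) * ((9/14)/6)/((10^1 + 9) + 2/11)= 7425/7174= 1.03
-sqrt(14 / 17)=-sqrt(238) / 17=-0.91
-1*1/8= -1/8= -0.12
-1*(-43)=43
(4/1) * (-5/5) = -4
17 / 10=1.70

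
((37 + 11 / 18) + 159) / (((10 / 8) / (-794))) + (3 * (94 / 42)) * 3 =-39333179 / 315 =-124867.23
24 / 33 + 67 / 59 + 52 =34957 / 649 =53.86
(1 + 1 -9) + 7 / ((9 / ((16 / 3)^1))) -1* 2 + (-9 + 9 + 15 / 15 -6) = -266 / 27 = -9.85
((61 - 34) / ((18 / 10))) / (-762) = -5 / 254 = -0.02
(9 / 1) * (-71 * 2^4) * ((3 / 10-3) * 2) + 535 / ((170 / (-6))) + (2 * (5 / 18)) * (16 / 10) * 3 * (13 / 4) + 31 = 55230.38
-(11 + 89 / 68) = -837 / 68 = -12.31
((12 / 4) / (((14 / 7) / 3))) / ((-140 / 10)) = -9 / 28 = -0.32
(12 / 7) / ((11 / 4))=0.62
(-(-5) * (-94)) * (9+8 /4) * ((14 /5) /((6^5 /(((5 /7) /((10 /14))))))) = -3619 /1944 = -1.86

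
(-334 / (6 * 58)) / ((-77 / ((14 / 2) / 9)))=167 / 17226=0.01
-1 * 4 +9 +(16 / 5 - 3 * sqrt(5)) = 41 / 5 - 3 * sqrt(5) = 1.49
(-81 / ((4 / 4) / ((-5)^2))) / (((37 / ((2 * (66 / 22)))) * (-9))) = 1350 / 37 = 36.49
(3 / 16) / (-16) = -3 / 256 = -0.01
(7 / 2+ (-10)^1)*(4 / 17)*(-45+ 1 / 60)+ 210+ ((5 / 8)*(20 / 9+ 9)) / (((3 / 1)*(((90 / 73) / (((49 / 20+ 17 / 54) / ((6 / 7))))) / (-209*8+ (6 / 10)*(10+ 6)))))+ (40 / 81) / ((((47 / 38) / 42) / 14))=-60737560811743 / 6290686800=-9655.16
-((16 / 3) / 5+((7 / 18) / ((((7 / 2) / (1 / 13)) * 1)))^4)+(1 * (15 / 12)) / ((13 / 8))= -278680667 / 936943605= -0.30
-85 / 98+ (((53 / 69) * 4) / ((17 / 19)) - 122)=-13729349 / 114954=-119.43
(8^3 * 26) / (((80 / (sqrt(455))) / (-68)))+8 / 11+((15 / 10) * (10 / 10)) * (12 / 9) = 30 / 11 - 56576 * sqrt(455) / 5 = -241358.74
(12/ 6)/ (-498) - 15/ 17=-3752/ 4233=-0.89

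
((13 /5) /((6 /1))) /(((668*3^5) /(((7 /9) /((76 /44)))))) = 1001 /832722120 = 0.00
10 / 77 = 0.13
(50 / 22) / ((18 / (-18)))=-2.27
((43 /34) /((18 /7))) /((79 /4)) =301 /12087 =0.02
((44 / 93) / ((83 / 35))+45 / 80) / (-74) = -94111 / 9139296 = -0.01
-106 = -106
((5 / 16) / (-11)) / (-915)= 1 / 32208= 0.00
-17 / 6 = -2.83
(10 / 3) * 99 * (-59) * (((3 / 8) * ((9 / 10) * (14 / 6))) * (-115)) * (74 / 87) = 173974185 / 116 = 1499777.46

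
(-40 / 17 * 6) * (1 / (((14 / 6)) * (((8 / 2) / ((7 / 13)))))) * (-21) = 17.10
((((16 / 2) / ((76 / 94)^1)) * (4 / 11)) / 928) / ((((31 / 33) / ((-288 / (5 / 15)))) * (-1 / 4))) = 14.26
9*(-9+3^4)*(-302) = -195696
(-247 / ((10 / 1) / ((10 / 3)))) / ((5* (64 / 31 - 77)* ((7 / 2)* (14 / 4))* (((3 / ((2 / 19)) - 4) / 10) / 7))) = 122512 / 2390367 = 0.05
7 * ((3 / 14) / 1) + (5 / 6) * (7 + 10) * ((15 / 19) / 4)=653 / 152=4.30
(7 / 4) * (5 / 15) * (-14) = -49 / 6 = -8.17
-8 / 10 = -4 / 5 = -0.80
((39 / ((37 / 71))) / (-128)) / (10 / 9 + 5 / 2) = -1917 / 11840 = -0.16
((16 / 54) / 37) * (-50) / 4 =-100 / 999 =-0.10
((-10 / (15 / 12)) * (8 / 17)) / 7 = -64 / 119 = -0.54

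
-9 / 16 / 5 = -9 / 80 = -0.11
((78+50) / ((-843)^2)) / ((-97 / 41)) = -5248 / 68932953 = -0.00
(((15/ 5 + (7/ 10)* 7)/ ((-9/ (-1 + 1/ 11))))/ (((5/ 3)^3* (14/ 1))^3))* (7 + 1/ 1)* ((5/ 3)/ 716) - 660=-696472218692409/ 1055260937500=-660.00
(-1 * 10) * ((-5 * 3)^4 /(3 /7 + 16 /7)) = -3543750 /19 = -186513.16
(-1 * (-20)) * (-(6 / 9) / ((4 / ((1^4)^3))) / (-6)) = 5 / 9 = 0.56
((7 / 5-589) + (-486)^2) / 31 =1178042 / 155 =7600.27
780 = 780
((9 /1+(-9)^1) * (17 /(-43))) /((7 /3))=0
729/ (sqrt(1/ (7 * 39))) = 729 * sqrt(273) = 12045.06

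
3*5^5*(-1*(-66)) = 618750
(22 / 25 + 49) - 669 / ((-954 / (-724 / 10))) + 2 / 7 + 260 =7217656 / 27825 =259.39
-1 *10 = -10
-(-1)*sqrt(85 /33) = sqrt(2805) /33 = 1.60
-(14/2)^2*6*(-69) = 20286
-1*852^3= -618470208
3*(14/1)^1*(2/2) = 42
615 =615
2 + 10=12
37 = 37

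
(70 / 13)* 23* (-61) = -98210 / 13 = -7554.62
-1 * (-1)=1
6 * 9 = 54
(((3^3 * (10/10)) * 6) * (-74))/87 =-3996/29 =-137.79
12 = 12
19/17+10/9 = 341/153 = 2.23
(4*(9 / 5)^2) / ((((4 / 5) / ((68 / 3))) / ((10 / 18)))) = 204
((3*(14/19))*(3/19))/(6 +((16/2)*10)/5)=63/3971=0.02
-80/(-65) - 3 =-1.77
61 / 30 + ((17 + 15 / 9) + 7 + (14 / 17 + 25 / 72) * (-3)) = 49343 / 2040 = 24.19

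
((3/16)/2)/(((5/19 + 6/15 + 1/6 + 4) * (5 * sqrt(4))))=171/88096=0.00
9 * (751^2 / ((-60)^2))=564001 / 400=1410.00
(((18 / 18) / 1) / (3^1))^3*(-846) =-94 / 3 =-31.33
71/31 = 2.29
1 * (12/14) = 6/7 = 0.86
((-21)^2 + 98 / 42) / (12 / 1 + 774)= 665 / 1179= 0.56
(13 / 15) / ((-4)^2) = 13 / 240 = 0.05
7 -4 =3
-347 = -347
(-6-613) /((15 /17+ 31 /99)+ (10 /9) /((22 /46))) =-175.92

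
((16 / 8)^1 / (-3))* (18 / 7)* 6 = -10.29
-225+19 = -206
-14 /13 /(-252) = 1 /234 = 0.00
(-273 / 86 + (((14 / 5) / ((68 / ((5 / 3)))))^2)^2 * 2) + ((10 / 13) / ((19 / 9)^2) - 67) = -764537451266981 / 10921686372792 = -70.00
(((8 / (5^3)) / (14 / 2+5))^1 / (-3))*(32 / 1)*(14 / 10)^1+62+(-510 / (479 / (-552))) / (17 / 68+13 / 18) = 12569416606 / 18860625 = 666.44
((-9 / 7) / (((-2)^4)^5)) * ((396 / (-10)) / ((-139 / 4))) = -891 / 637665280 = -0.00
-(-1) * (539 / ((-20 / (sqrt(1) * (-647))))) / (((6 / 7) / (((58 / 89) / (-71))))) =-70792799 / 379140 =-186.72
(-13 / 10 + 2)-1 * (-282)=282.70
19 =19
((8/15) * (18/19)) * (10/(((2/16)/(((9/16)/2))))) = 216/19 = 11.37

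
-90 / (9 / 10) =-100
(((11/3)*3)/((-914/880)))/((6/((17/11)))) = -3740/1371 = -2.73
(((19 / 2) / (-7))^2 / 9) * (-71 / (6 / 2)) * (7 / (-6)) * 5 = 128155 / 4536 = 28.25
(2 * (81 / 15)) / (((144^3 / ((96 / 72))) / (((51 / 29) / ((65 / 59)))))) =1003 / 130291200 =0.00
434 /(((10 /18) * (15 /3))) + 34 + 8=4956 /25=198.24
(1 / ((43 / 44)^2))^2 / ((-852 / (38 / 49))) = -35606912 / 35682026037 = -0.00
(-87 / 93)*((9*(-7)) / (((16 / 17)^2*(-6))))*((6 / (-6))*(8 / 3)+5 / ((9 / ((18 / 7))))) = 13.73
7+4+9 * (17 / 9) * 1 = 28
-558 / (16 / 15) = -4185 / 8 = -523.12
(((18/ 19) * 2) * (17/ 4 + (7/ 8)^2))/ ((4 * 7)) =2889/ 8512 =0.34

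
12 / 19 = 0.63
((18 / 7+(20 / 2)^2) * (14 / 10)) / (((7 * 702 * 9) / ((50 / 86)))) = 1795 / 950859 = 0.00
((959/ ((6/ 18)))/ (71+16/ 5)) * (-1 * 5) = -193.87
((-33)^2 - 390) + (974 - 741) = 932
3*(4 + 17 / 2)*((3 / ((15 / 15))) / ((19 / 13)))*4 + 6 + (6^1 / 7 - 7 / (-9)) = 377689 / 1197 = 315.53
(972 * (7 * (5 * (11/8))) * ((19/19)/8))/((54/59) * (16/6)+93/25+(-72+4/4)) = -137993625/1530208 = -90.18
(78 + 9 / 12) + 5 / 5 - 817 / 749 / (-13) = 79.83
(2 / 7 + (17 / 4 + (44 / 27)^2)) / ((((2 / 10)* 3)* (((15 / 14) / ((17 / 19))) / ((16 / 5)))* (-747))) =-19963576 / 465601365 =-0.04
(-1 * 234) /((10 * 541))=-117 /2705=-0.04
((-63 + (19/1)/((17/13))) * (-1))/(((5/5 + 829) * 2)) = 206/7055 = 0.03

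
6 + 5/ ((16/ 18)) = 93/ 8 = 11.62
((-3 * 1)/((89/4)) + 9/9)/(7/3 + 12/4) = 231/1424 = 0.16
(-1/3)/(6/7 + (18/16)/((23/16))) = -161/792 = -0.20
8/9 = 0.89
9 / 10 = 0.90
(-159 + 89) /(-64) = 35 /32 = 1.09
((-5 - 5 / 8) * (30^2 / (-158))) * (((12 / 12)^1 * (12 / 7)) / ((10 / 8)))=24300 / 553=43.94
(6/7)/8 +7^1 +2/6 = 625/84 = 7.44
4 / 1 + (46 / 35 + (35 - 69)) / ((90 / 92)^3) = -30.91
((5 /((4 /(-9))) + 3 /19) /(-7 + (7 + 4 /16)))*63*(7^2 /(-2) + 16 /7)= 62093.61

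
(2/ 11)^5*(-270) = -0.05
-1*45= -45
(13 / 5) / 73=0.04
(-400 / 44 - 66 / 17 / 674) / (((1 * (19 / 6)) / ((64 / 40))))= -27516624 / 5986805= -4.60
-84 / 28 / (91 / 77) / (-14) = 33 / 182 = 0.18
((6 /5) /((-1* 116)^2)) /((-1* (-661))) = 3 /22236040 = 0.00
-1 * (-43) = 43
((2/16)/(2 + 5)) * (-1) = -1/56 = -0.02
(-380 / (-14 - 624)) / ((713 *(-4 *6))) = -95 / 2729364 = -0.00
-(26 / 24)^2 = -169 / 144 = -1.17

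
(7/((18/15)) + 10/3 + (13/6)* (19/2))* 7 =833/4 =208.25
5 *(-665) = -3325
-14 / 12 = -7 / 6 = -1.17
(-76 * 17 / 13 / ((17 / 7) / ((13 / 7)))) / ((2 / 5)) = -190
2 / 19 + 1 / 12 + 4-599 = -135617 / 228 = -594.81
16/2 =8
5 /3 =1.67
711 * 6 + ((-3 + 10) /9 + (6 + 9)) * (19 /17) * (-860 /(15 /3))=188642 /153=1232.95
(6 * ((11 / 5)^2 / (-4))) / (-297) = 0.02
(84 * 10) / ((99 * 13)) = 280 / 429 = 0.65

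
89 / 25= 3.56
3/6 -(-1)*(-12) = -23/2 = -11.50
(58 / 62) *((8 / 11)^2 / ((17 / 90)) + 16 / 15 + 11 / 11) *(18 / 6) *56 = 243871208 / 318835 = 764.88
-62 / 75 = -0.83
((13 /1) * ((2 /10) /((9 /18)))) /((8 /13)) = 169 /20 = 8.45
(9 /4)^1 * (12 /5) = 27 /5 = 5.40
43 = 43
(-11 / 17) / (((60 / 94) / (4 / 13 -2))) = 1.72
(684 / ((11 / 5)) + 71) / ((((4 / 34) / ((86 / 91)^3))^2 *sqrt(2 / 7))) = 61397578742378888 *sqrt(14) / 6246561772451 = 36776.82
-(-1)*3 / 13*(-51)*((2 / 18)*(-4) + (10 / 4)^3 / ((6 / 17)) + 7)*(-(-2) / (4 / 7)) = -66997 / 32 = -2093.66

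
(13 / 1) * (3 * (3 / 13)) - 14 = -5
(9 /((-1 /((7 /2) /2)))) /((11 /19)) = -1197 /44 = -27.20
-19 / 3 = -6.33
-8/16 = -1/2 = -0.50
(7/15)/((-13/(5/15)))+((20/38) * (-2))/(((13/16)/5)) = -72133/11115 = -6.49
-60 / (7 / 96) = -822.86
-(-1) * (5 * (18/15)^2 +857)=4321/5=864.20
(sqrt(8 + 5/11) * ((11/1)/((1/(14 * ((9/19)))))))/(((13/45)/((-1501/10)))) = -44793 * sqrt(1023)/13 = -110205.84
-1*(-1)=1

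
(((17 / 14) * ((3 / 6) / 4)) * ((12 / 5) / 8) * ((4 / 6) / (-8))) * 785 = -2669 / 896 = -2.98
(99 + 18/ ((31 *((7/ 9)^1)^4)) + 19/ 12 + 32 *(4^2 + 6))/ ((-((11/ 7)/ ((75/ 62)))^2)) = -1350090901875/ 2826093424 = -477.72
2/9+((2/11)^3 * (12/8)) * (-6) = 2014/11979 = 0.17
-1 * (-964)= 964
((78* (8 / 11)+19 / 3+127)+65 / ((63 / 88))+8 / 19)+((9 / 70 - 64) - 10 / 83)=339229361 / 1561230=217.28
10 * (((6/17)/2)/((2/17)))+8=23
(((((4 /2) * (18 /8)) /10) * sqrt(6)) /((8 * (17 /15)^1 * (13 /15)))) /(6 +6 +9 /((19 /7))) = 2565 * sqrt(6) /685984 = 0.01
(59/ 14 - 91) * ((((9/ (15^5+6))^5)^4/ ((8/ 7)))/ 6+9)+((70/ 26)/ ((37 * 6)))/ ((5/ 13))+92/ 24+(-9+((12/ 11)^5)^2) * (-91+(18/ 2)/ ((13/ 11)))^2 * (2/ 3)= -190228785857245896961514868692777303363489496961582823514134710805848604995397591215880108069336887204520099867467871671934894921/ 6052498615060531052815489427678479062185916266175424628955735408703563109687606432595199745641523725948374735244364553844896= -31429.79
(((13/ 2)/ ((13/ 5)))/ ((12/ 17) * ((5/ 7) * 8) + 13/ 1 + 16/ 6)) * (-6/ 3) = -1785/ 7033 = -0.25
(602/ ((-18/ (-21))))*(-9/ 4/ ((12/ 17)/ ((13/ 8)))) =-465647/ 128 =-3637.87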